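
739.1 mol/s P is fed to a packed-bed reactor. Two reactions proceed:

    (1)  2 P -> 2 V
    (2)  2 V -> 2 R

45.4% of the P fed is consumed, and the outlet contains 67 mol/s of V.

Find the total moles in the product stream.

Conversion of P: P consumed = 2ξ₁ = 0.454 × 739.1 → ξ₁ = 167.8 mol/s.
V balance: n_V = 0 + 2ξ₁ − 2ξ₂ = 67 → ξ₂ = (2·167.8 − 67)/2 = 134.3 mol/s.
Outlet amounts (n = n₀ + Σ ν·ξ):
  P: 739.1 − 2(167.8) = 403.5
  V: 0 + 2(167.8) − 2(134.3) = 67
  R: 0 + 2(134.3) = 268.6
Total out = 403.5 + 67 + 268.6 = 739.1 mol/s.

739 mol/s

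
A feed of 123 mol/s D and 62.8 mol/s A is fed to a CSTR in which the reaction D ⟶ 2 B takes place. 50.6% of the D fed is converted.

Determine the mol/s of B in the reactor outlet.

124 mol/s

D reacted = 0.506 × 123 = 62.24 mol/s; ν_D = −1, so ξ = 62.24/1 = 62.24 mol/s.
Outlet amounts (n = n₀ + ν ξ):
  D: 123 − 1(62.24) = 60.76
  B: 0 + 2(62.24) = 124.5
  A: 62.8 (inert)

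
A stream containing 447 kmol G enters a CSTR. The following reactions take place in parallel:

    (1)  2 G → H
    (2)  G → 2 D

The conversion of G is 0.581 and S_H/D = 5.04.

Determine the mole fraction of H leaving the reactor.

0.369

Conversion of G: G consumed = 0.581 × 447 = 259.7 kmol = 2ξ₁ + 1ξ₂.
Selectivity: 1ξ₁ / (2ξ₂) = 5.04 → ξ₁ = 10.08 ξ₂.
Substitute: (2·10.08 + 1) ξ₂ = 259.7 → ξ₂ = 12.27 kmol, ξ₁ = 123.7 kmol.
Outlet amounts (n = n₀ + Σ ν·ξ):
  G: 447 − 2(123.7) − 1(12.27) = 187.3
  H: 0 + 1(123.7) = 123.7
  D: 0 + 2(12.27) = 24.55
Total out = 335.6 kmol; y_H = 123.7 / 335.6 = 0.3687.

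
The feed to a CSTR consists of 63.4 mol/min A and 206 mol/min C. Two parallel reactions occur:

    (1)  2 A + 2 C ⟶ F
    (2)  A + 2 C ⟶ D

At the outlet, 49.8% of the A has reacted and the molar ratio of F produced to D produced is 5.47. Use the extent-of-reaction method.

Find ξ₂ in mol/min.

Conversion of A: A consumed = 0.498 × 63.4 = 31.57 mol/min = 2ξ₁ + 1ξ₂.
Selectivity: 1ξ₁ / (1ξ₂) = 5.47 → ξ₁ = 5.47 ξ₂.
Substitute: (2·5.47 + 1) ξ₂ = 31.57 → ξ₂ = 2.644 mol/min, ξ₁ = 14.46 mol/min.
Outlet amounts (n = n₀ + Σ ν·ξ):
  A: 63.4 − 2(14.46) − 1(2.644) = 31.83
  C: 206 − 2(14.46) − 2(2.644) = 171.8
  F: 0 + 1(14.46) = 14.46
  D: 0 + 1(2.644) = 2.644

ξ₂ = 2.64 mol/min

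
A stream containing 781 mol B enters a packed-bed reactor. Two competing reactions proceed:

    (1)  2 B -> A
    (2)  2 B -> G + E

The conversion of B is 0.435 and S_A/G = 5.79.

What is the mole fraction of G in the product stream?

0.0393

Conversion of B: B consumed = 0.435 × 781 = 339.7 mol = 2ξ₁ + 2ξ₂.
Selectivity: 1ξ₁ / (1ξ₂) = 5.79 → ξ₁ = 5.79 ξ₂.
Substitute: (2·5.79 + 2) ξ₂ = 339.7 → ξ₂ = 25.02 mol, ξ₁ = 144.9 mol.
Outlet amounts (n = n₀ + Σ ν·ξ):
  B: 781 − 2(144.9) − 2(25.02) = 441.3
  A: 0 + 1(144.9) = 144.9
  G: 0 + 1(25.02) = 25.02
  E: 0 + 1(25.02) = 25.02
Total out = 636.1 mol; y_G = 25.02 / 636.1 = 0.03933.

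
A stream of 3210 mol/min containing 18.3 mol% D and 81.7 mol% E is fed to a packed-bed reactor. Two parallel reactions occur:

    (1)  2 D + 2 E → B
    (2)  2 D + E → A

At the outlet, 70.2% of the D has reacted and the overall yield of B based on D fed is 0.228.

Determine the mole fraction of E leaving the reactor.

0.857

Yield of B: 1ξ₁ / 587.4 = 0.228 → ξ₁ = 133.9 mol/min.
Conversion of D: 2ξ₁ + 2ξ₂ = 0.702 × 587.4 = 412.4 → ξ₂ = 72.25 mol/min.
Outlet amounts (n = n₀ + Σ ν·ξ):
  D: 587.4 − 2(133.9) − 2(72.25) = 175.1
  E: 2623 − 2(133.9) − 1(72.25) = 2282
  B: 0 + 1(133.9) = 133.9
  A: 0 + 1(72.25) = 72.25
Total out = 2664 mol/min; y_E = 2282 / 2664 = 0.8569.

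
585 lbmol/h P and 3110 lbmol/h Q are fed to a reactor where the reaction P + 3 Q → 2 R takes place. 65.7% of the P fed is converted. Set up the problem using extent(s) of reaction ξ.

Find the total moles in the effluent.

P reacted = 0.657 × 585 = 384.3 lbmol/h; ν_P = −1, so ξ = 384.3/1 = 384.3 lbmol/h.
Outlet amounts (n = n₀ + ν ξ):
  P: 585 − 1(384.3) = 200.7
  Q: 3110 − 3(384.3) = 1957
  R: 0 + 2(384.3) = 768.7
Total out = 200.7 + 1957 + 768.7 = 2926 lbmol/h.

2930 lbmol/h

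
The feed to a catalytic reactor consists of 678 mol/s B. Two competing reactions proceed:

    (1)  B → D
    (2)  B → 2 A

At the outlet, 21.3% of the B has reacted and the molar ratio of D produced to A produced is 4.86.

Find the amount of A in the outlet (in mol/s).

Conversion of B: B consumed = 0.213 × 678 = 144.4 mol/s = 1ξ₁ + 1ξ₂.
Selectivity: 1ξ₁ / (2ξ₂) = 4.86 → ξ₁ = 9.72 ξ₂.
Substitute: (1·9.72 + 1) ξ₂ = 144.4 → ξ₂ = 13.47 mol/s, ξ₁ = 130.9 mol/s.
Outlet amounts (n = n₀ + Σ ν·ξ):
  B: 678 − 1(130.9) − 1(13.47) = 533.6
  D: 0 + 1(130.9) = 130.9
  A: 0 + 2(13.47) = 26.94

26.9 mol/s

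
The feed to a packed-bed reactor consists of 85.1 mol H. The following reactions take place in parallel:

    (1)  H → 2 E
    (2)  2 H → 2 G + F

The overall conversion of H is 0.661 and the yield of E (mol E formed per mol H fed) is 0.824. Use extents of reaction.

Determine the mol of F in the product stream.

Yield of E: 2ξ₁ / 85.1 = 0.824 → ξ₁ = 35.06 mol.
Conversion of H: 1ξ₁ + 2ξ₂ = 0.661 × 85.1 = 56.25 → ξ₂ = 10.59 mol.
Outlet amounts (n = n₀ + Σ ν·ξ):
  H: 85.1 − 1(35.06) − 2(10.59) = 28.85
  E: 0 + 2(35.06) = 70.12
  G: 0 + 2(10.59) = 21.19
  F: 0 + 1(10.59) = 10.59

10.6 mol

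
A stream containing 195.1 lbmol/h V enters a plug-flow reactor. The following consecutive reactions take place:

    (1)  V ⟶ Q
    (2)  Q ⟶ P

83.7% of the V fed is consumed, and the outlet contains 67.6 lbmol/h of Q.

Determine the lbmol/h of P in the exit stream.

95.7 lbmol/h

Conversion of V: V consumed = 1ξ₁ = 0.837 × 195.1 → ξ₁ = 163.3 lbmol/h.
Q balance: n_Q = 0 + 1ξ₁ − 1ξ₂ = 67.6 → ξ₂ = (1·163.3 − 67.6)/1 = 95.7 lbmol/h.
Outlet amounts (n = n₀ + Σ ν·ξ):
  V: 195.1 − 1(163.3) = 31.8
  Q: 0 + 1(163.3) − 1(95.7) = 67.6
  P: 0 + 1(95.7) = 95.7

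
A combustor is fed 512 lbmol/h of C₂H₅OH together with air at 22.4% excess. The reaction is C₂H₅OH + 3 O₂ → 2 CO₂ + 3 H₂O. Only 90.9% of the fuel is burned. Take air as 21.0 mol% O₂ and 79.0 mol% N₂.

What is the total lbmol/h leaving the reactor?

9930 lbmol/h

Stoichiometric O₂ = 3 × 512 = 1536 lbmol/h; O₂ fed = 1536 × 1.224 = 1880 lbmol/h.
N₂ fed = 1880 × 79/21 = 7073 lbmol/h.
Fuel reacted = 0.909 × 512 → ξ = 465.4 lbmol/h.
Outlet (n = n₀ + ν ξ):
  C₂H₅OH: 512 − 1(465.4) = 46.59
  O₂: 1880 − 3(465.4) = 483.8
  N₂: 7073 (inert)
  CO₂: 0 + 2(465.4) = 930.8
  H₂O: 0 + 3(465.4) = 1396
Total out = 46.59 + 483.8 + 7073 + 930.8 + 1396 = 9930 lbmol/h.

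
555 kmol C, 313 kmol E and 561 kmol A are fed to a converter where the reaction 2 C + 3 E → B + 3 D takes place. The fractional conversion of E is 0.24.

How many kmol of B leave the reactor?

25 kmol

E reacted = 0.24 × 313 = 75.12 kmol; ν_E = −3, so ξ = 75.12/3 = 25.04 kmol.
Outlet amounts (n = n₀ + ν ξ):
  C: 555 − 2(25.04) = 504.9
  E: 313 − 3(25.04) = 237.9
  B: 0 + 1(25.04) = 25.04
  D: 0 + 3(25.04) = 75.12
  A: 561 (inert)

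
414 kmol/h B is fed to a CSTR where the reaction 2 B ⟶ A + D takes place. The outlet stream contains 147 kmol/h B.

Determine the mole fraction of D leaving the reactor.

For B: n = n₀ − 2ξ → 147 = 414 − 2ξ, giving ξ = 133.5 kmol/h.
Outlet amounts (n = n₀ + ν ξ):
  B: 414 − 2(133.5) = 147
  A: 0 + 1(133.5) = 133.5
  D: 0 + 1(133.5) = 133.5
Total out = 414 kmol/h; y_D = 133.5 / 414 = 0.3225.

0.322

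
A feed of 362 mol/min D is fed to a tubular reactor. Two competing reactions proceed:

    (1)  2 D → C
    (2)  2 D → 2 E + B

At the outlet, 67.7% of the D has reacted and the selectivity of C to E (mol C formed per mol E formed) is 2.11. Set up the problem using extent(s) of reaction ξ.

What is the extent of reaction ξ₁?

ξ₁ = 99.1 mol/min

Conversion of D: D consumed = 0.677 × 362 = 245.1 mol/min = 2ξ₁ + 2ξ₂.
Selectivity: 1ξ₁ / (2ξ₂) = 2.11 → ξ₁ = 4.22 ξ₂.
Substitute: (2·4.22 + 2) ξ₂ = 245.1 → ξ₂ = 23.47 mol/min, ξ₁ = 99.06 mol/min.
Outlet amounts (n = n₀ + Σ ν·ξ):
  D: 362 − 2(99.06) − 2(23.47) = 116.9
  C: 0 + 1(99.06) = 99.06
  E: 0 + 2(23.47) = 46.95
  B: 0 + 1(23.47) = 23.47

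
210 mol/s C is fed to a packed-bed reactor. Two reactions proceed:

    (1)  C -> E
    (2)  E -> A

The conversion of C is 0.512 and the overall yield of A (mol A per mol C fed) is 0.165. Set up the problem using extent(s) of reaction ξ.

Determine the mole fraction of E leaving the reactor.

Conversion of C: C consumed = 1ξ₁ = 0.512 × 210 → ξ₁ = 107.5 mol/s.
Yield of A: 1ξ₂ / 210 = 0.165 → ξ₂ = 34.65 mol/s.
Outlet amounts (n = n₀ + Σ ν·ξ):
  C: 210 − 1(107.5) = 102.5
  E: 0 + 1(107.5) − 1(34.65) = 72.87
  A: 0 + 1(34.65) = 34.65
Total out = 210 mol/s; y_E = 72.87 / 210 = 0.347.

0.347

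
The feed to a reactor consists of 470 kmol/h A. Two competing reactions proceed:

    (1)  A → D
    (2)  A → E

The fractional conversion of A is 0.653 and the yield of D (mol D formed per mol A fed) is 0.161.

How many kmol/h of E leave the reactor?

Yield of D: 1ξ₁ / 470 = 0.161 → ξ₁ = 75.67 kmol/h.
Conversion of A: 1ξ₁ + 1ξ₂ = 0.653 × 470 = 306.9 → ξ₂ = 231.2 kmol/h.
Outlet amounts (n = n₀ + Σ ν·ξ):
  A: 470 − 1(75.67) − 1(231.2) = 163.1
  D: 0 + 1(75.67) = 75.67
  E: 0 + 1(231.2) = 231.2

231 kmol/h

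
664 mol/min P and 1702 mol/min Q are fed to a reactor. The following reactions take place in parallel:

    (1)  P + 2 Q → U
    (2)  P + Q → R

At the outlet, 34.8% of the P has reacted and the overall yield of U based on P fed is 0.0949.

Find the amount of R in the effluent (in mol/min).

168 mol/min

Yield of U: 1ξ₁ / 664 = 0.0949 → ξ₁ = 63.01 mol/min.
Conversion of P: 1ξ₁ + 1ξ₂ = 0.348 × 664 = 231.1 → ξ₂ = 168.1 mol/min.
Outlet amounts (n = n₀ + Σ ν·ξ):
  P: 664 − 1(63.01) − 1(168.1) = 432.9
  Q: 1702 − 2(63.01) − 1(168.1) = 1408
  U: 0 + 1(63.01) = 63.01
  R: 0 + 1(168.1) = 168.1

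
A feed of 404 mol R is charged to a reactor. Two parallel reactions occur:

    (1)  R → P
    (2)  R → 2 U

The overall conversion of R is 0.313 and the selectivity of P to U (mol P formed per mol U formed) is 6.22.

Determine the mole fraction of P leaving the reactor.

0.283

Conversion of R: R consumed = 0.313 × 404 = 126.5 mol = 1ξ₁ + 1ξ₂.
Selectivity: 1ξ₁ / (2ξ₂) = 6.22 → ξ₁ = 12.44 ξ₂.
Substitute: (1·12.44 + 1) ξ₂ = 126.5 → ξ₂ = 9.409 mol, ξ₁ = 117 mol.
Outlet amounts (n = n₀ + Σ ν·ξ):
  R: 404 − 1(117) − 1(9.409) = 277.5
  P: 0 + 1(117) = 117
  U: 0 + 2(9.409) = 18.82
Total out = 413.4 mol; y_P = 117 / 413.4 = 0.2831.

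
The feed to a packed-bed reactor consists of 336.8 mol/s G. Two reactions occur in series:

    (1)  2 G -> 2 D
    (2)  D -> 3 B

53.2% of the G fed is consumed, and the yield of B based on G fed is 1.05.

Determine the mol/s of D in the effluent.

61.3 mol/s

Conversion of G: G consumed = 2ξ₁ = 0.532 × 336.8 → ξ₁ = 89.59 mol/s.
Yield of B: 3ξ₂ / 336.8 = 1.05 → ξ₂ = 117.9 mol/s.
Outlet amounts (n = n₀ + Σ ν·ξ):
  G: 336.8 − 2(89.59) = 157.6
  D: 0 + 2(89.59) − 1(117.9) = 61.3
  B: 0 + 3(117.9) = 353.6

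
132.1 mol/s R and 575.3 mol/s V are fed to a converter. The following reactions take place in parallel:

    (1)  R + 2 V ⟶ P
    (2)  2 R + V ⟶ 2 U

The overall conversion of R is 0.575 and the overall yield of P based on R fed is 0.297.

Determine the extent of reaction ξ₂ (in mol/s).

Yield of P: 1ξ₁ / 132.1 = 0.297 → ξ₁ = 39.23 mol/s.
Conversion of R: 1ξ₁ + 2ξ₂ = 0.575 × 132.1 = 75.96 → ξ₂ = 18.36 mol/s.
Outlet amounts (n = n₀ + Σ ν·ξ):
  R: 132.1 − 1(39.23) − 2(18.36) = 56.14
  V: 575.3 − 2(39.23) − 1(18.36) = 478.5
  P: 0 + 1(39.23) = 39.23
  U: 0 + 2(18.36) = 36.72

ξ₂ = 18.4 mol/s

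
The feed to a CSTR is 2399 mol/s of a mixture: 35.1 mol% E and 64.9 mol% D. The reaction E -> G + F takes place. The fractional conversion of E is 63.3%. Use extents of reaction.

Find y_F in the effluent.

0.182

E reacted = 0.633 × 842 = 533 mol/s; ν_E = −1, so ξ = 533/1 = 533 mol/s.
Outlet amounts (n = n₀ + ν ξ):
  E: 842 − 1(533) = 309
  G: 0 + 1(533) = 533
  F: 0 + 1(533) = 533
  D: 1557 (inert)
Total out = 2932 mol/s; y_F = 533 / 2932 = 0.1818.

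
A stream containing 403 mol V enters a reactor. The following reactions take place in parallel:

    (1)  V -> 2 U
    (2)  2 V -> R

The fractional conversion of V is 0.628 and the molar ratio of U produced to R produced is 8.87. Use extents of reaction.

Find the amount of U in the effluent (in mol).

349 mol

Conversion of V: V consumed = 0.628 × 403 = 253.1 mol = 1ξ₁ + 2ξ₂.
Selectivity: 2ξ₁ / (1ξ₂) = 8.87 → ξ₁ = 4.435 ξ₂.
Substitute: (1·4.435 + 2) ξ₂ = 253.1 → ξ₂ = 39.33 mol, ξ₁ = 174.4 mol.
Outlet amounts (n = n₀ + Σ ν·ξ):
  V: 403 − 1(174.4) − 2(39.33) = 149.9
  U: 0 + 2(174.4) = 348.9
  R: 0 + 1(39.33) = 39.33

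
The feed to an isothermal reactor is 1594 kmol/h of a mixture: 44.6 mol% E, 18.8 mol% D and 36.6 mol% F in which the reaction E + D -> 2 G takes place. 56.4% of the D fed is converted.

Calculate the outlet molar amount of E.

D reacted = 0.564 × 299.7 = 169 kmol/h; ν_D = −1, so ξ = 169/1 = 169 kmol/h.
Outlet amounts (n = n₀ + ν ξ):
  E: 710.9 − 1(169) = 541.9
  D: 299.7 − 1(169) = 130.7
  G: 0 + 2(169) = 338
  F: 583.4 (inert)

542 kmol/h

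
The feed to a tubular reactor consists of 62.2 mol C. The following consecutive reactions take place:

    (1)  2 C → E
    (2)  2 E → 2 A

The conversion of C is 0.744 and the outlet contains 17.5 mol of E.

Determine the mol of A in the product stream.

5.64 mol

Conversion of C: C consumed = 2ξ₁ = 0.744 × 62.2 → ξ₁ = 23.14 mol.
E balance: n_E = 0 + 1ξ₁ − 2ξ₂ = 17.5 → ξ₂ = (1·23.14 − 17.5)/2 = 2.819 mol.
Outlet amounts (n = n₀ + Σ ν·ξ):
  C: 62.2 − 2(23.14) = 15.92
  E: 0 + 1(23.14) − 2(2.819) = 17.5
  A: 0 + 2(2.819) = 5.638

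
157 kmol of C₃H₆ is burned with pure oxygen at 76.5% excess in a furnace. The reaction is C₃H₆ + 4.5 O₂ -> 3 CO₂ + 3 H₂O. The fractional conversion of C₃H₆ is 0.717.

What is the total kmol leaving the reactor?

Stoichiometric O₂ = 4.5 × 157 = 706.5 kmol; O₂ fed = 706.5 × 1.765 = 1247 kmol.
Fuel reacted = 0.717 × 157 → ξ = 112.6 kmol.
Outlet (n = n₀ + ν ξ):
  C₃H₆: 157 − 1(112.6) = 44.43
  O₂: 1247 − 4.5(112.6) = 740.4
  CO₂: 0 + 3(112.6) = 337.7
  H₂O: 0 + 3(112.6) = 337.7
Total out = 44.43 + 740.4 + 337.7 + 337.7 = 1460 kmol.

1460 kmol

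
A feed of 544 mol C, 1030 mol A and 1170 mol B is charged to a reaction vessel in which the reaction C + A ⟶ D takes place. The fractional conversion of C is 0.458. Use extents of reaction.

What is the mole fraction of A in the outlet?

C reacted = 0.458 × 544 = 249.2 mol; ν_C = −1, so ξ = 249.2/1 = 249.2 mol.
Outlet amounts (n = n₀ + ν ξ):
  C: 544 − 1(249.2) = 294.8
  A: 1030 − 1(249.2) = 780.8
  D: 0 + 1(249.2) = 249.2
  B: 1170 (inert)
Total out = 2495 mol; y_A = 780.8 / 2495 = 0.313.

0.313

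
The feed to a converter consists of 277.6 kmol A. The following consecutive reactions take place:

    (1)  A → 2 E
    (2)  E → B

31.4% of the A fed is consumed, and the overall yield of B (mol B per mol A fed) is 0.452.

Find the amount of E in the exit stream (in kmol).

Conversion of A: A consumed = 1ξ₁ = 0.314 × 277.6 → ξ₁ = 87.17 kmol.
Yield of B: 1ξ₂ / 277.6 = 0.452 → ξ₂ = 125.5 kmol.
Outlet amounts (n = n₀ + Σ ν·ξ):
  A: 277.6 − 1(87.17) = 190.4
  E: 0 + 2(87.17) − 1(125.5) = 48.86
  B: 0 + 1(125.5) = 125.5

48.9 kmol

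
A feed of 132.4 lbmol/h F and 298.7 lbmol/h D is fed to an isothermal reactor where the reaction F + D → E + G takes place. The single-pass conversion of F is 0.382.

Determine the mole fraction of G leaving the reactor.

F reacted = 0.382 × 132.4 = 50.58 lbmol/h; ν_F = −1, so ξ = 50.58/1 = 50.58 lbmol/h.
Outlet amounts (n = n₀ + ν ξ):
  F: 132.4 − 1(50.58) = 81.82
  D: 298.7 − 1(50.58) = 248.1
  E: 0 + 1(50.58) = 50.58
  G: 0 + 1(50.58) = 50.58
Total out = 431.1 lbmol/h; y_G = 50.58 / 431.1 = 0.1173.

0.117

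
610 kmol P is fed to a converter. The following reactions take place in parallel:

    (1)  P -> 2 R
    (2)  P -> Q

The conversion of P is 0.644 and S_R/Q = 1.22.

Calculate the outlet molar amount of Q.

Conversion of P: P consumed = 0.644 × 610 = 392.8 kmol = 1ξ₁ + 1ξ₂.
Selectivity: 2ξ₁ / (1ξ₂) = 1.22 → ξ₁ = 0.61 ξ₂.
Substitute: (1·0.61 + 1) ξ₂ = 392.8 → ξ₂ = 244 kmol, ξ₁ = 148.8 kmol.
Outlet amounts (n = n₀ + Σ ν·ξ):
  P: 610 − 1(148.8) − 1(244) = 217.2
  R: 0 + 2(148.8) = 297.7
  Q: 0 + 1(244) = 244

244 kmol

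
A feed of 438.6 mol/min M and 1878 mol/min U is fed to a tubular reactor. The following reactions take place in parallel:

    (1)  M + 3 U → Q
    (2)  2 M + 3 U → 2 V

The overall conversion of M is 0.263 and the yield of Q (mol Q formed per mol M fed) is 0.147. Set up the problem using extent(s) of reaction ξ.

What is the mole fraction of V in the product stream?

Yield of Q: 1ξ₁ / 438.6 = 0.147 → ξ₁ = 64.47 mol/min.
Conversion of M: 1ξ₁ + 2ξ₂ = 0.263 × 438.6 = 115.4 → ξ₂ = 25.44 mol/min.
Outlet amounts (n = n₀ + Σ ν·ξ):
  M: 438.6 − 1(64.47) − 2(25.44) = 323.2
  U: 1878 − 3(64.47) − 3(25.44) = 1608
  Q: 0 + 1(64.47) = 64.47
  V: 0 + 2(25.44) = 50.88
Total out = 2047 mol/min; y_V = 50.88 / 2047 = 0.02486.

0.0249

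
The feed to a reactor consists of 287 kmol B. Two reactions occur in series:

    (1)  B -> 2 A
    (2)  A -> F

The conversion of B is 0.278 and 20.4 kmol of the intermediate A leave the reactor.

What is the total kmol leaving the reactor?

367 kmol

Conversion of B: B consumed = 1ξ₁ = 0.278 × 287 → ξ₁ = 79.79 kmol.
A balance: n_A = 0 + 2ξ₁ − 1ξ₂ = 20.4 → ξ₂ = (2·79.79 − 20.4)/1 = 139.2 kmol.
Outlet amounts (n = n₀ + Σ ν·ξ):
  B: 287 − 1(79.79) = 207.2
  A: 0 + 2(79.79) − 1(139.2) = 20.4
  F: 0 + 1(139.2) = 139.2
Total out = 207.2 + 20.4 + 139.2 = 366.8 kmol.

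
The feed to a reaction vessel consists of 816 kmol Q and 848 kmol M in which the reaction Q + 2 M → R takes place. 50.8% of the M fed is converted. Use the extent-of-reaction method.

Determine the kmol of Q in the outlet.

601 kmol

M reacted = 0.508 × 848 = 430.8 kmol; ν_M = −2, so ξ = 430.8/2 = 215.4 kmol.
Outlet amounts (n = n₀ + ν ξ):
  Q: 816 − 1(215.4) = 600.6
  M: 848 − 2(215.4) = 417.2
  R: 0 + 1(215.4) = 215.4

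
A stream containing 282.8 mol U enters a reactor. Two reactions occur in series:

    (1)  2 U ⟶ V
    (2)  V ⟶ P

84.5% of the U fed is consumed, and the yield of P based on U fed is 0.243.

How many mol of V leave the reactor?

Conversion of U: U consumed = 2ξ₁ = 0.845 × 282.8 → ξ₁ = 119.5 mol.
Yield of P: 1ξ₂ / 282.8 = 0.243 → ξ₂ = 68.72 mol.
Outlet amounts (n = n₀ + Σ ν·ξ):
  U: 282.8 − 2(119.5) = 43.83
  V: 0 + 1(119.5) − 1(68.72) = 50.76
  P: 0 + 1(68.72) = 68.72

50.8 mol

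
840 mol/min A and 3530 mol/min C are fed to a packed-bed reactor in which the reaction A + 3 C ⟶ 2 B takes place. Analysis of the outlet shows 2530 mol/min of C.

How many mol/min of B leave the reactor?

For C: n = n₀ − 3ξ → 2530 = 3530 − 3ξ, giving ξ = 333.3 mol/min.
Outlet amounts (n = n₀ + ν ξ):
  A: 840 − 1(333.3) = 506.7
  C: 3530 − 3(333.3) = 2530
  B: 0 + 2(333.3) = 666.7

667 mol/min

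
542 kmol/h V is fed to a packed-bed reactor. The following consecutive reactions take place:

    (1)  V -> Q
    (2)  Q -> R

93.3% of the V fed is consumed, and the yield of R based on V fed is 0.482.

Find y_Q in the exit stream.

0.451

Conversion of V: V consumed = 1ξ₁ = 0.933 × 542 → ξ₁ = 505.7 kmol/h.
Yield of R: 1ξ₂ / 542 = 0.482 → ξ₂ = 261.2 kmol/h.
Outlet amounts (n = n₀ + Σ ν·ξ):
  V: 542 − 1(505.7) = 36.31
  Q: 0 + 1(505.7) − 1(261.2) = 244.4
  R: 0 + 1(261.2) = 261.2
Total out = 542 kmol/h; y_Q = 244.4 / 542 = 0.451.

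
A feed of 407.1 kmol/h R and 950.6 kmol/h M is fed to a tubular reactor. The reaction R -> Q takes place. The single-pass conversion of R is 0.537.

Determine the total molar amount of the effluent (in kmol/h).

R reacted = 0.537 × 407.1 = 218.6 kmol/h; ν_R = −1, so ξ = 218.6/1 = 218.6 kmol/h.
Outlet amounts (n = n₀ + ν ξ):
  R: 407.1 − 1(218.6) = 188.5
  Q: 0 + 1(218.6) = 218.6
  M: 950.6 (inert)
Total out = 188.5 + 218.6 + 950.6 = 1358 kmol/h.

1360 kmol/h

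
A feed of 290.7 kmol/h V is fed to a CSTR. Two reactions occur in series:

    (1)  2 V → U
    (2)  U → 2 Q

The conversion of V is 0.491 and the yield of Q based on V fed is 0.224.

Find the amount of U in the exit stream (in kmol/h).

38.8 kmol/h

Conversion of V: V consumed = 2ξ₁ = 0.491 × 290.7 → ξ₁ = 71.37 kmol/h.
Yield of Q: 2ξ₂ / 290.7 = 0.224 → ξ₂ = 32.56 kmol/h.
Outlet amounts (n = n₀ + Σ ν·ξ):
  V: 290.7 − 2(71.37) = 148
  U: 0 + 1(71.37) − 1(32.56) = 38.81
  Q: 0 + 2(32.56) = 65.12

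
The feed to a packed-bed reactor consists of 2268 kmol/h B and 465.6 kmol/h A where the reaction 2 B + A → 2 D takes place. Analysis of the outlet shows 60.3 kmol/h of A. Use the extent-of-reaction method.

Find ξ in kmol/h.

ξ = 405 kmol/h

For A: n = n₀ − 1ξ → 60.3 = 465.6 − 1ξ, giving ξ = 405.3 kmol/h.
Outlet amounts (n = n₀ + ν ξ):
  B: 2268 − 2(405.3) = 1457
  A: 465.6 − 1(405.3) = 60.3
  D: 0 + 2(405.3) = 810.6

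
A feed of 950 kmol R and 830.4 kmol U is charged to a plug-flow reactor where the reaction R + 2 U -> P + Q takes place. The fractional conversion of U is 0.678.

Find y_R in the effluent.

U reacted = 0.678 × 830.4 = 563 kmol; ν_U = −2, so ξ = 563/2 = 281.5 kmol.
Outlet amounts (n = n₀ + ν ξ):
  R: 950 − 1(281.5) = 668.5
  U: 830.4 − 2(281.5) = 267.4
  P: 0 + 1(281.5) = 281.5
  Q: 0 + 1(281.5) = 281.5
Total out = 1499 kmol; y_R = 668.5 / 1499 = 0.446.

0.446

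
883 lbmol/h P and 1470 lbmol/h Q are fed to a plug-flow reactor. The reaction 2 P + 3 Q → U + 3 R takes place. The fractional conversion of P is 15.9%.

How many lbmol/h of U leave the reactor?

P reacted = 0.159 × 883 = 140.4 lbmol/h; ν_P = −2, so ξ = 140.4/2 = 70.2 lbmol/h.
Outlet amounts (n = n₀ + ν ξ):
  P: 883 − 2(70.2) = 742.6
  Q: 1470 − 3(70.2) = 1259
  U: 0 + 1(70.2) = 70.2
  R: 0 + 3(70.2) = 210.6

70.2 lbmol/h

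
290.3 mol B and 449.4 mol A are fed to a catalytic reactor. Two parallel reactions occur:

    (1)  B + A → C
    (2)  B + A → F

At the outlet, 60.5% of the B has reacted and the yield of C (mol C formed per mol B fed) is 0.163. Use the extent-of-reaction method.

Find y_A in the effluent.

0.485

Yield of C: 1ξ₁ / 290.3 = 0.163 → ξ₁ = 47.32 mol.
Conversion of B: 1ξ₁ + 1ξ₂ = 0.605 × 290.3 = 175.6 → ξ₂ = 128.3 mol.
Outlet amounts (n = n₀ + Σ ν·ξ):
  B: 290.3 − 1(47.32) − 1(128.3) = 114.7
  A: 449.4 − 1(47.32) − 1(128.3) = 273.8
  C: 0 + 1(47.32) = 47.32
  F: 0 + 1(128.3) = 128.3
Total out = 564.1 mol; y_A = 273.8 / 564.1 = 0.4853.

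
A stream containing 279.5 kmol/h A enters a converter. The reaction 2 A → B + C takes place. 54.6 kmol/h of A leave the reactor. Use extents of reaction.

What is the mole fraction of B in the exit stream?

0.402

For A: n = n₀ − 2ξ → 54.6 = 279.5 − 2ξ, giving ξ = 112.5 kmol/h.
Outlet amounts (n = n₀ + ν ξ):
  A: 279.5 − 2(112.5) = 54.6
  B: 0 + 1(112.5) = 112.5
  C: 0 + 1(112.5) = 112.5
Total out = 279.5 kmol/h; y_B = 112.5 / 279.5 = 0.4023.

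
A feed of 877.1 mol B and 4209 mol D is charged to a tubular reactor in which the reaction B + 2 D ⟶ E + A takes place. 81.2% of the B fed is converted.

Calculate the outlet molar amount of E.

B reacted = 0.812 × 877.1 = 712.2 mol; ν_B = −1, so ξ = 712.2/1 = 712.2 mol.
Outlet amounts (n = n₀ + ν ξ):
  B: 877.1 − 1(712.2) = 164.9
  D: 4209 − 2(712.2) = 2785
  E: 0 + 1(712.2) = 712.2
  A: 0 + 1(712.2) = 712.2

712 mol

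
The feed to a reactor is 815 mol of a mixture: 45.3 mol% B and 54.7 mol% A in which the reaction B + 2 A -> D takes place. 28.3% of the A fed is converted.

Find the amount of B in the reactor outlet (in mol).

306 mol

A reacted = 0.283 × 445.8 = 126.2 mol; ν_A = −2, so ξ = 126.2/2 = 63.08 mol.
Outlet amounts (n = n₀ + ν ξ):
  B: 369.2 − 1(63.08) = 306.1
  A: 445.8 − 2(63.08) = 319.6
  D: 0 + 1(63.08) = 63.08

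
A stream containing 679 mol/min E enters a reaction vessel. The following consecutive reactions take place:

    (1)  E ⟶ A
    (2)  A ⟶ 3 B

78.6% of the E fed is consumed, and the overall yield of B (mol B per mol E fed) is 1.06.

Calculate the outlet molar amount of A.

294 mol/min

Conversion of E: E consumed = 1ξ₁ = 0.786 × 679 → ξ₁ = 533.7 mol/min.
Yield of B: 3ξ₂ / 679 = 1.06 → ξ₂ = 239.9 mol/min.
Outlet amounts (n = n₀ + Σ ν·ξ):
  E: 679 − 1(533.7) = 145.3
  A: 0 + 1(533.7) − 1(239.9) = 293.8
  B: 0 + 3(239.9) = 719.7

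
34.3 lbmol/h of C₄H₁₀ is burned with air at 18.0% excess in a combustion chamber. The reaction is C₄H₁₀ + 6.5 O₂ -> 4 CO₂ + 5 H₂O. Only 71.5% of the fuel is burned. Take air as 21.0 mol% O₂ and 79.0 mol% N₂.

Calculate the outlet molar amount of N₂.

Stoichiometric O₂ = 6.5 × 34.3 = 222.9 lbmol/h; O₂ fed = 222.9 × 1.180 = 263.1 lbmol/h.
N₂ fed = 263.1 × 79/21 = 989.7 lbmol/h.
Fuel reacted = 0.715 × 34.3 → ξ = 24.52 lbmol/h.
Outlet (n = n₀ + ν ξ):
  C₄H₁₀: 34.3 − 1(24.52) = 9.776
  O₂: 263.1 − 6.5(24.52) = 103.7
  N₂: 989.7 (inert)
  CO₂: 0 + 4(24.52) = 98.1
  H₂O: 0 + 5(24.52) = 122.6

990 lbmol/h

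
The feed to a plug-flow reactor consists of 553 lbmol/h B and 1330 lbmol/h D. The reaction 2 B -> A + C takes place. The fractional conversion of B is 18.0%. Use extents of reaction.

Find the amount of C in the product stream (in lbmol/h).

B reacted = 0.18 × 553 = 99.54 lbmol/h; ν_B = −2, so ξ = 99.54/2 = 49.77 lbmol/h.
Outlet amounts (n = n₀ + ν ξ):
  B: 553 − 2(49.77) = 453.5
  A: 0 + 1(49.77) = 49.77
  C: 0 + 1(49.77) = 49.77
  D: 1330 (inert)

49.8 lbmol/h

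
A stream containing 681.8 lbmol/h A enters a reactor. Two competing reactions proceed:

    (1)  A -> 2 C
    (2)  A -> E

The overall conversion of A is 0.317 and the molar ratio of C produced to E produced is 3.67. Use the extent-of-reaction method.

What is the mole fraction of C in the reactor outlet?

Conversion of A: A consumed = 0.317 × 681.8 = 216.1 lbmol/h = 1ξ₁ + 1ξ₂.
Selectivity: 2ξ₁ / (1ξ₂) = 3.67 → ξ₁ = 1.835 ξ₂.
Substitute: (1·1.835 + 1) ξ₂ = 216.1 → ξ₂ = 76.24 lbmol/h, ξ₁ = 139.9 lbmol/h.
Outlet amounts (n = n₀ + Σ ν·ξ):
  A: 681.8 − 1(139.9) − 1(76.24) = 465.7
  C: 0 + 2(139.9) = 279.8
  E: 0 + 1(76.24) = 76.24
Total out = 821.7 lbmol/h; y_C = 279.8 / 821.7 = 0.3405.

0.341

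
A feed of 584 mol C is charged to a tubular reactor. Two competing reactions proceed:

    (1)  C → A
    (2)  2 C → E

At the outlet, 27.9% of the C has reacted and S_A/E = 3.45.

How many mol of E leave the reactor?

29.9 mol

Conversion of C: C consumed = 0.279 × 584 = 162.9 mol = 1ξ₁ + 2ξ₂.
Selectivity: 1ξ₁ / (1ξ₂) = 3.45 → ξ₁ = 3.45 ξ₂.
Substitute: (1·3.45 + 2) ξ₂ = 162.9 → ξ₂ = 29.9 mol, ξ₁ = 103.1 mol.
Outlet amounts (n = n₀ + Σ ν·ξ):
  C: 584 − 1(103.1) − 2(29.9) = 421.1
  A: 0 + 1(103.1) = 103.1
  E: 0 + 1(29.9) = 29.9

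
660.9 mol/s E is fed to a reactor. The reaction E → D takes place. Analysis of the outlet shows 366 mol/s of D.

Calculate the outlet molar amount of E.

For D: n = n₀ + 1ξ → 366 = 0 + 1ξ, giving ξ = 366 mol/s.
Outlet amounts (n = n₀ + ν ξ):
  E: 660.9 − 1(366) = 294.9
  D: 0 + 1(366) = 366

295 mol/s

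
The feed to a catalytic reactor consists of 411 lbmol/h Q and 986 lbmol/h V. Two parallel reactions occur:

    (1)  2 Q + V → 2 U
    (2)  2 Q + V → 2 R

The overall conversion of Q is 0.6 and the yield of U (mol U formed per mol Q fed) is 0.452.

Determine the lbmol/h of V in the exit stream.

863 lbmol/h

Yield of U: 2ξ₁ / 411 = 0.452 → ξ₁ = 92.89 lbmol/h.
Conversion of Q: 2ξ₁ + 2ξ₂ = 0.6 × 411 = 246.6 → ξ₂ = 30.41 lbmol/h.
Outlet amounts (n = n₀ + Σ ν·ξ):
  Q: 411 − 2(92.89) − 2(30.41) = 164.4
  V: 986 − 1(92.89) − 1(30.41) = 862.7
  U: 0 + 2(92.89) = 185.8
  R: 0 + 2(30.41) = 60.83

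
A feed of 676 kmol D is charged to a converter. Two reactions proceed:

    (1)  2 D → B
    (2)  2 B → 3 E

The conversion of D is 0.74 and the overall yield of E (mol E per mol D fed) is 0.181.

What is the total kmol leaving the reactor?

467 kmol

Conversion of D: D consumed = 2ξ₁ = 0.74 × 676 → ξ₁ = 250.1 kmol.
Yield of E: 3ξ₂ / 676 = 0.181 → ξ₂ = 40.79 kmol.
Outlet amounts (n = n₀ + Σ ν·ξ):
  D: 676 − 2(250.1) = 175.8
  B: 0 + 1(250.1) − 2(40.79) = 168.5
  E: 0 + 3(40.79) = 122.4
Total out = 175.8 + 168.5 + 122.4 = 466.7 kmol.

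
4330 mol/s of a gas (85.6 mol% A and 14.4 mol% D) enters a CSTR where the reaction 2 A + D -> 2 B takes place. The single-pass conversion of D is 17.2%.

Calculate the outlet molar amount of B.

D reacted = 0.172 × 623.5 = 107.2 mol/s; ν_D = −1, so ξ = 107.2/1 = 107.2 mol/s.
Outlet amounts (n = n₀ + ν ξ):
  A: 3706 − 2(107.2) = 3492
  D: 623.5 − 1(107.2) = 516.3
  B: 0 + 2(107.2) = 214.5

214 mol/s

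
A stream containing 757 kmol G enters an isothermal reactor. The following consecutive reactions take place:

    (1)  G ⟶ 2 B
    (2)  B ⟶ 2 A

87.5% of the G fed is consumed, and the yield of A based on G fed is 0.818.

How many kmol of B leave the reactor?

1020 kmol

Conversion of G: G consumed = 1ξ₁ = 0.875 × 757 → ξ₁ = 662.4 kmol.
Yield of A: 2ξ₂ / 757 = 0.818 → ξ₂ = 309.6 kmol.
Outlet amounts (n = n₀ + Σ ν·ξ):
  G: 757 − 1(662.4) = 94.62
  B: 0 + 2(662.4) − 1(309.6) = 1015
  A: 0 + 2(309.6) = 619.2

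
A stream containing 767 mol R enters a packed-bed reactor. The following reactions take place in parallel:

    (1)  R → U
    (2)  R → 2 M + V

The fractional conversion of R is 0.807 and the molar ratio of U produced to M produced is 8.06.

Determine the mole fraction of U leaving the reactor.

0.694

Conversion of R: R consumed = 0.807 × 767 = 619 mol = 1ξ₁ + 1ξ₂.
Selectivity: 1ξ₁ / (2ξ₂) = 8.06 → ξ₁ = 16.12 ξ₂.
Substitute: (1·16.12 + 1) ξ₂ = 619 → ξ₂ = 36.15 mol, ξ₁ = 582.8 mol.
Outlet amounts (n = n₀ + Σ ν·ξ):
  R: 767 − 1(582.8) − 1(36.15) = 148
  U: 0 + 1(582.8) = 582.8
  M: 0 + 2(36.15) = 72.31
  V: 0 + 1(36.15) = 36.15
Total out = 839.3 mol; y_U = 582.8 / 839.3 = 0.6944.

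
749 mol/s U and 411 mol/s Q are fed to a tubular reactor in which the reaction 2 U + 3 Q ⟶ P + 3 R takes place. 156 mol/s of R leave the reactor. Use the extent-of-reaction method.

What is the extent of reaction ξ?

For R: n = n₀ + 3ξ → 156 = 0 + 3ξ, giving ξ = 52 mol/s.
Outlet amounts (n = n₀ + ν ξ):
  U: 749 − 2(52) = 645
  Q: 411 − 3(52) = 255
  P: 0 + 1(52) = 52
  R: 0 + 3(52) = 156

ξ = 52 mol/s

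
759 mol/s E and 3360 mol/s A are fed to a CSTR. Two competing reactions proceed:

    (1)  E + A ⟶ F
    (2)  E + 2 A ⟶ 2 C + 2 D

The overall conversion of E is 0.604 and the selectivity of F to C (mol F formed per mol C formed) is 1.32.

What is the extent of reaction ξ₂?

Conversion of E: E consumed = 0.604 × 759 = 458.4 mol/s = 1ξ₁ + 1ξ₂.
Selectivity: 1ξ₁ / (2ξ₂) = 1.32 → ξ₁ = 2.64 ξ₂.
Substitute: (1·2.64 + 1) ξ₂ = 458.4 → ξ₂ = 125.9 mol/s, ξ₁ = 332.5 mol/s.
Outlet amounts (n = n₀ + Σ ν·ξ):
  E: 759 − 1(332.5) − 1(125.9) = 300.6
  A: 3360 − 1(332.5) − 2(125.9) = 2776
  F: 0 + 1(332.5) = 332.5
  C: 0 + 2(125.9) = 251.9
  D: 0 + 2(125.9) = 251.9

ξ₂ = 126 mol/s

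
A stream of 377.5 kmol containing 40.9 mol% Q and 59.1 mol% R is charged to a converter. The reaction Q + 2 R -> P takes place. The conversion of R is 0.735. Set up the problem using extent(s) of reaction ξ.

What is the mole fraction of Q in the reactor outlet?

0.339

R reacted = 0.735 × 223.1 = 164 kmol; ν_R = −2, so ξ = 164/2 = 81.99 kmol.
Outlet amounts (n = n₀ + ν ξ):
  Q: 154.4 − 1(81.99) = 72.41
  R: 223.1 − 2(81.99) = 59.12
  P: 0 + 1(81.99) = 81.99
Total out = 213.5 kmol; y_Q = 72.41 / 213.5 = 0.3391.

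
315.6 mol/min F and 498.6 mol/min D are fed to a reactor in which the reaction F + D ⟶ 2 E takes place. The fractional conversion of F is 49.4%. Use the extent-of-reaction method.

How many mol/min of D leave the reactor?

343 mol/min

F reacted = 0.494 × 315.6 = 155.9 mol/min; ν_F = −1, so ξ = 155.9/1 = 155.9 mol/min.
Outlet amounts (n = n₀ + ν ξ):
  F: 315.6 − 1(155.9) = 159.7
  D: 498.6 − 1(155.9) = 342.7
  E: 0 + 2(155.9) = 311.8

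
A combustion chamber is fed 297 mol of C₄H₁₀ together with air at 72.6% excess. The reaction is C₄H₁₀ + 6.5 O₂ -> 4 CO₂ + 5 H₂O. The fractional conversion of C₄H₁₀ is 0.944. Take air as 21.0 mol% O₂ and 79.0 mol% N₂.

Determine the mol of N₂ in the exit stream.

Stoichiometric O₂ = 6.5 × 297 = 1930 mol; O₂ fed = 1930 × 1.726 = 3332 mol.
N₂ fed = 3332 × 79/21 = 12530 mol.
Fuel reacted = 0.944 × 297 → ξ = 280.4 mol.
Outlet (n = n₀ + ν ξ):
  C₄H₁₀: 297 − 1(280.4) = 16.63
  O₂: 3332 − 6.5(280.4) = 1510
  N₂: 12530 (inert)
  CO₂: 0 + 4(280.4) = 1121
  H₂O: 0 + 5(280.4) = 1402

12500 mol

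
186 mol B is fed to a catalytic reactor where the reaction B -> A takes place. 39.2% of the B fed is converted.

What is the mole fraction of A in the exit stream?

0.392

B reacted = 0.392 × 186 = 72.91 mol; ν_B = −1, so ξ = 72.91/1 = 72.91 mol.
Outlet amounts (n = n₀ + ν ξ):
  B: 186 − 1(72.91) = 113.1
  A: 0 + 1(72.91) = 72.91
Total out = 186 mol; y_A = 72.91 / 186 = 0.392.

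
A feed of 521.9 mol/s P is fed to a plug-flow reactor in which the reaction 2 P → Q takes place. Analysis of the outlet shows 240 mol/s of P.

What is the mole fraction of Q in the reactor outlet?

0.37

For P: n = n₀ − 2ξ → 240 = 521.9 − 2ξ, giving ξ = 140.9 mol/s.
Outlet amounts (n = n₀ + ν ξ):
  P: 521.9 − 2(140.9) = 240
  Q: 0 + 1(140.9) = 140.9
Total out = 380.9 mol/s; y_Q = 140.9 / 380.9 = 0.37.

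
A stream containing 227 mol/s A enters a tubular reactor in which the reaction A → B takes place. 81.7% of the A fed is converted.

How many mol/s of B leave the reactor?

185 mol/s

A reacted = 0.817 × 227 = 185.5 mol/s; ν_A = −1, so ξ = 185.5/1 = 185.5 mol/s.
Outlet amounts (n = n₀ + ν ξ):
  A: 227 − 1(185.5) = 41.54
  B: 0 + 1(185.5) = 185.5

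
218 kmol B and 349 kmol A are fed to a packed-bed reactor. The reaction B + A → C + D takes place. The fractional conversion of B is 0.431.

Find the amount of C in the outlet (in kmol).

94 kmol

B reacted = 0.431 × 218 = 93.96 kmol; ν_B = −1, so ξ = 93.96/1 = 93.96 kmol.
Outlet amounts (n = n₀ + ν ξ):
  B: 218 − 1(93.96) = 124
  A: 349 − 1(93.96) = 255
  C: 0 + 1(93.96) = 93.96
  D: 0 + 1(93.96) = 93.96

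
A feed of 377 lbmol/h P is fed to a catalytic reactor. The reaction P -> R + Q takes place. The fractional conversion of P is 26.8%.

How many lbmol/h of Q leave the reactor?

P reacted = 0.268 × 377 = 101 lbmol/h; ν_P = −1, so ξ = 101/1 = 101 lbmol/h.
Outlet amounts (n = n₀ + ν ξ):
  P: 377 − 1(101) = 276
  R: 0 + 1(101) = 101
  Q: 0 + 1(101) = 101

101 lbmol/h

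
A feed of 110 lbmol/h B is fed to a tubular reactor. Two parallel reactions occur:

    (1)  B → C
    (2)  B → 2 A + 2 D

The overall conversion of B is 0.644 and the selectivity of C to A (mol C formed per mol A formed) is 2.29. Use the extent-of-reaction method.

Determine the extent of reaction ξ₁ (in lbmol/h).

Conversion of B: B consumed = 0.644 × 110 = 70.84 lbmol/h = 1ξ₁ + 1ξ₂.
Selectivity: 1ξ₁ / (2ξ₂) = 2.29 → ξ₁ = 4.58 ξ₂.
Substitute: (1·4.58 + 1) ξ₂ = 70.84 → ξ₂ = 12.7 lbmol/h, ξ₁ = 58.14 lbmol/h.
Outlet amounts (n = n₀ + Σ ν·ξ):
  B: 110 − 1(58.14) − 1(12.7) = 39.16
  C: 0 + 1(58.14) = 58.14
  A: 0 + 2(12.7) = 25.39
  D: 0 + 2(12.7) = 25.39

ξ₁ = 58.1 lbmol/h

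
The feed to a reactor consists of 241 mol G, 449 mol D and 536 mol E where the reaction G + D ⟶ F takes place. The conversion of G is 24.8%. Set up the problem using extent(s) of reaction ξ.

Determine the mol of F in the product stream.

59.8 mol

G reacted = 0.248 × 241 = 59.77 mol; ν_G = −1, so ξ = 59.77/1 = 59.77 mol.
Outlet amounts (n = n₀ + ν ξ):
  G: 241 − 1(59.77) = 181.2
  D: 449 − 1(59.77) = 389.2
  F: 0 + 1(59.77) = 59.77
  E: 536 (inert)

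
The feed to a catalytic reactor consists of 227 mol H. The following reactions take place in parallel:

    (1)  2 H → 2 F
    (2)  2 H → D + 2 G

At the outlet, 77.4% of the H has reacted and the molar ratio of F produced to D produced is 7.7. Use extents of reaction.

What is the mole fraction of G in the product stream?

Conversion of H: H consumed = 0.774 × 227 = 175.7 mol = 2ξ₁ + 2ξ₂.
Selectivity: 2ξ₁ / (1ξ₂) = 7.7 → ξ₁ = 3.85 ξ₂.
Substitute: (2·3.85 + 2) ξ₂ = 175.7 → ξ₂ = 18.11 mol, ξ₁ = 69.74 mol.
Outlet amounts (n = n₀ + Σ ν·ξ):
  H: 227 − 2(69.74) − 2(18.11) = 51.3
  F: 0 + 2(69.74) = 139.5
  D: 0 + 1(18.11) = 18.11
  G: 0 + 2(18.11) = 36.23
Total out = 245.1 mol; y_G = 36.23 / 245.1 = 0.1478.

0.148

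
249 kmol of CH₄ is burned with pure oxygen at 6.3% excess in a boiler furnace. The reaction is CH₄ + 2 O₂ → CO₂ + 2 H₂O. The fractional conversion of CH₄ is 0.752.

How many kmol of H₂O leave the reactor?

374 kmol

Stoichiometric O₂ = 2 × 249 = 498 kmol; O₂ fed = 498 × 1.063 = 529.4 kmol.
Fuel reacted = 0.752 × 249 → ξ = 187.2 kmol.
Outlet (n = n₀ + ν ξ):
  CH₄: 249 − 1(187.2) = 61.75
  O₂: 529.4 − 2(187.2) = 154.9
  CO₂: 0 + 1(187.2) = 187.2
  H₂O: 0 + 2(187.2) = 374.5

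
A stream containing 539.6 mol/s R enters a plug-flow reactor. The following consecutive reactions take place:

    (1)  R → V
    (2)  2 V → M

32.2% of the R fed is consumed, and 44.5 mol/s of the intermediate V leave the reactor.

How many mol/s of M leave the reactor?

Conversion of R: R consumed = 1ξ₁ = 0.322 × 539.6 → ξ₁ = 173.8 mol/s.
V balance: n_V = 0 + 1ξ₁ − 2ξ₂ = 44.5 → ξ₂ = (1·173.8 − 44.5)/2 = 64.63 mol/s.
Outlet amounts (n = n₀ + Σ ν·ξ):
  R: 539.6 − 1(173.8) = 365.8
  V: 0 + 1(173.8) − 2(64.63) = 44.5
  M: 0 + 1(64.63) = 64.63

64.6 mol/s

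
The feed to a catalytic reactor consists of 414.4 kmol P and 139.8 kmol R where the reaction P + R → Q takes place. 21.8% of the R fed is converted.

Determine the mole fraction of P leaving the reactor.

0.733

R reacted = 0.218 × 139.8 = 30.48 kmol; ν_R = −1, so ξ = 30.48/1 = 30.48 kmol.
Outlet amounts (n = n₀ + ν ξ):
  P: 414.4 − 1(30.48) = 383.9
  R: 139.8 − 1(30.48) = 109.3
  Q: 0 + 1(30.48) = 30.48
Total out = 523.7 kmol; y_P = 383.9 / 523.7 = 0.7331.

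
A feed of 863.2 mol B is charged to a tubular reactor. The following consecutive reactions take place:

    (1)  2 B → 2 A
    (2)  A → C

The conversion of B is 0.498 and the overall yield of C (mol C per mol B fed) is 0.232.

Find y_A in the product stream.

Conversion of B: B consumed = 2ξ₁ = 0.498 × 863.2 → ξ₁ = 214.9 mol.
Yield of C: 1ξ₂ / 863.2 = 0.232 → ξ₂ = 200.3 mol.
Outlet amounts (n = n₀ + Σ ν·ξ):
  B: 863.2 − 2(214.9) = 433.3
  A: 0 + 2(214.9) − 1(200.3) = 229.6
  C: 0 + 1(200.3) = 200.3
Total out = 863.2 mol; y_A = 229.6 / 863.2 = 0.266.

0.266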